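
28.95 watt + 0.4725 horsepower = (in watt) 28.95 watt = 28.95 W. 1 horsepower = 745.69987 W, so 0.4725 horsepower = 0.4725 * 745.69987 = 352.34319 W. Sum: 28.95 + 352.34319 = 381.29319 W. 381.29319 W = 381.29319 watt ≈ 381.3 watt (4 s.f.). Final answer: 381.3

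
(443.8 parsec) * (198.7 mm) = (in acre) 6.724e+14. Check: 1 parsec = 3.0856776e+16 m, so 443.8 parsec = 443.8 * 3.0856776e+16 = 1.3694237e+19 m. 1 mm = 0.001 m, so 198.7 mm = 198.7 * 0.001 = 0.1987 m. Combine: 1.3694237e+19 m * 0.1987 m = 2.7210449e+18 m^2. 1 acre = 4046.8564 m^2, so 2.7210449e+18 m^2 = 2.7210449e+18 / 4046.8564 = 6.7238484e+14 acre ≈ 6.724e+14 acre (4 s.f.).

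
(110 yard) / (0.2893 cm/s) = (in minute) 579.5. Check: 1 yard = 0.9144 m, so 110 yard = 110 * 0.9144 = 100.584 m. 1 cm/s = 0.01 m/s, so 0.2893 cm/s = 0.2893 * 0.01 = 0.002893 m/s. Combine: 100.584 m / 0.002893 m/s = 34768.061 s. 1 minute = 60 s, so 34768.061 s = 34768.061 / 60 = 579.46768 minute ≈ 579.5 minute (4 s.f.).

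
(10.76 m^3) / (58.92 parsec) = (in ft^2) 6.37e-17. Check: 10.76 m^3 is already in m^3. 1 parsec = 3.0856776e+16 m, so 58.92 parsec = 58.92 * 3.0856776e+16 = 1.8180812e+18 m. Combine: 10.76 m^3 / 1.8180812e+18 m = 5.9183274e-18 m^2. 1 ft^2 = 0.09290304 m^2, so 5.9183274e-18 m^2 = 5.9183274e-18 / 0.09290304 = 6.3704346e-17 ft^2 ≈ 6.37e-17 ft^2 (4 s.f.).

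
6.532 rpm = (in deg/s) 39.19. Check: 1 rpm = 0.10471976 rad/s, so 6.532 rpm = 6.532 * 0.10471976 = 0.68402944 rad/s. 1 deg/s = 0.017453293 rad/s, so 0.68402944 rad/s = 0.68402944 / 0.017453293 = 39.192 deg/s ≈ 39.19 deg/s (4 s.f.).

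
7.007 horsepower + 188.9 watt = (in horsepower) 1 horsepower = 745.69987 W, so 7.007 horsepower = 7.007 * 745.69987 = 5225.119 W. 188.9 watt = 188.9 W. Sum: 5225.119 + 188.9 = 5414.019 W. 1 horsepower = 745.69987 W, so 5414.019 W = 5414.019 / 745.69987 = 7.2603191 horsepower ≈ 7.26 horsepower (4 s.f.). Final answer: 7.26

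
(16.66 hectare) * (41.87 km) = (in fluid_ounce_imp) 2.455e+14. Check: 1 hectare = 10000 m^2, so 16.66 hectare = 16.66 * 10000 = 166600 m^2. 1 km = 1000 m, so 41.87 km = 41.87 * 1000 = 41870 m. Combine: 166600 m^2 * 41870 m = 6.975542e+09 m^3. 1 fluid_ounce_imp = 2.8413063e-05 m^3, so 6.975542e+09 m^3 = 6.975542e+09 / 2.8413063e-05 = 2.4550476e+14 fluid_ounce_imp ≈ 2.455e+14 fluid_ounce_imp (4 s.f.).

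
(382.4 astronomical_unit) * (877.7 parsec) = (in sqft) 1 astronomical_unit = 1.4959787e+11 m, so 382.4 astronomical_unit = 382.4 * 1.4959787e+11 = 5.7206226e+13 m. 1 parsec = 3.0856776e+16 m, so 877.7 parsec = 877.7 * 3.0856776e+16 = 2.7082992e+19 m. Combine: 5.7206226e+13 m * 2.7082992e+19 m = 1.5493158e+33 m^2. 1 sqft = 0.09290304 m^2, so 1.5493158e+33 m^2 = 1.5493158e+33 / 0.09290304 = 1.6676696e+34 sqft ≈ 1.668e+34 sqft (4 s.f.). Final answer: 1.668e+34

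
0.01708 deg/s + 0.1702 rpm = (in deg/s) 1.038. Check: 1 deg/s = 0.017453293 rad/s, so 0.01708 deg/s = 0.01708 * 0.017453293 = 0.00029810224 rad/s. 1 rpm = 0.10471976 rad/s, so 0.1702 rpm = 0.1702 * 0.10471976 = 0.017823302 rad/s. Sum: 0.00029810224 + 0.017823302 = 0.018121405 rad/s. 1 deg/s = 0.017453293 rad/s, so 0.018121405 rad/s = 0.018121405 / 0.017453293 = 1.03828 deg/s ≈ 1.038 deg/s (4 s.f.).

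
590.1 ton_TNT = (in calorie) 1 ton_TNT = 4.184e+09 J, so 590.1 ton_TNT = 590.1 * 4.184e+09 = 2.4689784e+12 J. 1 calorie = 4.184 J, so 2.4689784e+12 J = 2.4689784e+12 / 4.184 = 5.901e+11 calorie. Final answer: 5.901e+11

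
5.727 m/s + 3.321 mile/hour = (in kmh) 5.727 m/s is already in m/s. 1 mile/hour = 0.44704 m/s, so 3.321 mile/hour = 3.321 * 0.44704 = 1.4846198 m/s. Sum: 5.727 + 1.4846198 = 7.2116198 m/s. 1 kmh = 0.27777778 m/s, so 7.2116198 m/s = 7.2116198 / 0.27777778 = 25.961831 kmh ≈ 25.96 kmh (4 s.f.). Final answer: 25.96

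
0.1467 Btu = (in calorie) 1 Btu = 1055.0559 J, so 0.1467 Btu = 0.1467 * 1055.0559 = 154.77669 J. 1 calorie = 4.184 J, so 154.77669 J = 154.77669 / 4.184 = 36.992518 calorie ≈ 36.99 calorie (4 s.f.). Final answer: 36.99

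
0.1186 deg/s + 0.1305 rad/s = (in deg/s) 7.596. Check: 1 deg/s = 0.017453293 rad/s, so 0.1186 deg/s = 0.1186 * 0.017453293 = 0.0020699605 rad/s. 0.1305 rad/s is already in rad/s. Sum: 0.0020699605 + 0.1305 = 0.13256996 rad/s. 1 deg/s = 0.017453293 rad/s, so 0.13256996 rad/s = 0.13256996 / 0.017453293 = 7.5956992 deg/s ≈ 7.596 deg/s (4 s.f.).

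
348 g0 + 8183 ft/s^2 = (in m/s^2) 1 g0 = 9.80665 m/s^2, so 348 g0 = 348 * 9.80665 = 3412.7142 m/s^2. 1 ft/s^2 = 0.3048 m/s^2, so 8183 ft/s^2 = 8183 * 0.3048 = 2494.1784 m/s^2. Sum: 3412.7142 + 2494.1784 = 5906.8926 m/s^2. Result: 5906.8926 m/s^2 ≈ 5907 m/s^2 (4 s.f.). Final answer: 5907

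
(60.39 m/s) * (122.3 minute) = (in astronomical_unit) 60.39 m/s is already in m/s. 1 minute = 60 s, so 122.3 minute = 122.3 * 60 = 7338 s. Combine: 60.39 m/s * 7338 s = 443141.82 m. 1 astronomical_unit = 1.4959787e+11 m, so 443141.82 m = 443141.82 / 1.4959787e+11 = 2.9622201e-06 astronomical_unit ≈ 2.962e-06 astronomical_unit (4 s.f.). Final answer: 2.962e-06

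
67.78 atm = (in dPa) 1 atm = 101325 Pa, so 67.78 atm = 67.78 * 101325 = 6867808.5 Pa. 1 dPa = 0.1 Pa, so 6867808.5 Pa = 6867808.5 / 0.1 = 68678085 dPa ≈ 6.868e+07 dPa (4 s.f.). Final answer: 6.868e+07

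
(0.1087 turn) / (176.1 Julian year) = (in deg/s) 1 turn = 6.2831853 rad, so 0.1087 turn = 0.1087 * 6.2831853 = 0.68298224 rad. 1 Julian year = 31557600 s, so 176.1 Julian year = 176.1 * 31557600 = 5.5572934e+09 s. Combine: 0.68298224 rad / 5.5572934e+09 s = 1.2289836e-10 rad/s. 1 deg/s = 0.017453293 rad/s, so 1.2289836e-10 rad/s = 1.2289836e-10 / 0.017453293 = 7.0415574e-09 deg/s ≈ 7.042e-09 deg/s (4 s.f.). Final answer: 7.042e-09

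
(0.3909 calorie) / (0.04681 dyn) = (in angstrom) 3.494e+16. Check: 1 calorie = 4.184 J, so 0.3909 calorie = 0.3909 * 4.184 = 1.6355256 J. 1 dyn = 1e-05 N, so 0.04681 dyn = 0.04681 * 1e-05 = 4.681e-07 N. Combine: 1.6355256 J / 4.681e-07 N = 3493966.2 m. 1 angstrom = 1e-10 m, so 3493966.2 m = 3493966.2 / 1e-10 = 3.4939662e+16 angstrom ≈ 3.494e+16 angstrom (4 s.f.).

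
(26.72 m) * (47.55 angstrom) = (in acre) 26.72 m is already in m. 1 angstrom = 1e-10 m, so 47.55 angstrom = 47.55 * 1e-10 = 4.755e-09 m. Combine: 26.72 m * 4.755e-09 m = 1.270536e-07 m^2. 1 acre = 4046.8564 m^2, so 1.270536e-07 m^2 = 1.270536e-07 / 4046.8564 = 3.1395628e-11 acre ≈ 3.14e-11 acre (4 s.f.). Final answer: 3.14e-11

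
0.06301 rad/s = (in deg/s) 1 deg/s = 0.017453293 rad/s, so 0.06301 rad/s = 0.06301 / 0.017453293 = 3.6102071 deg/s ≈ 3.61 deg/s (4 s.f.). Final answer: 3.61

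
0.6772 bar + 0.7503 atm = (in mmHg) 1 bar = 100000 Pa, so 0.6772 bar = 0.6772 * 100000 = 67720 Pa. 1 atm = 101325 Pa, so 0.7503 atm = 0.7503 * 101325 = 76024.147 Pa. Sum: 67720 + 76024.147 = 143744.15 Pa. 1 mmHg = 133.32237 Pa, so 143744.15 Pa = 143744.15 / 133.32237 = 1078.1698 mmHg ≈ 1078 mmHg (4 s.f.). Final answer: 1078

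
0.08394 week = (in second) 1 week = 604800 s, so 0.08394 week = 0.08394 * 604800 = 50766.912 s. 50766.912 s = 50766.912 second ≈ 5.077e+04 second (4 s.f.). Final answer: 5.077e+04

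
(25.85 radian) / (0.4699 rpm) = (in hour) 0.1459. Check: 25.85 radian = 25.85 rad. 1 rpm = 0.10471976 rad/s, so 0.4699 rpm = 0.4699 * 0.10471976 = 0.049207813 rad/s. Combine: 25.85 rad / 0.049207813 rad/s = 525.32308 s. 1 hour = 3600 s, so 525.32308 s = 525.32308 / 3600 = 0.14592308 hour ≈ 0.1459 hour (4 s.f.).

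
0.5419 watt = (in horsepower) 0.0007267. Check: 0.5419 watt = 0.5419 W. 1 horsepower = 745.69987 W, so 0.5419 W = 0.5419 / 745.69987 = 0.00072669987 horsepower ≈ 0.0007267 horsepower (4 s.f.).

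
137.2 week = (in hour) 1 week = 604800 s, so 137.2 week = 137.2 * 604800 = 82978560 s. 1 hour = 3600 s, so 82978560 s = 82978560 / 3600 = 23049.6 hour ≈ 2.305e+04 hour (4 s.f.). Final answer: 2.305e+04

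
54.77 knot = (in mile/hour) 63.03. Check: 1 knot = 0.51444444 m/s, so 54.77 knot = 54.77 * 0.51444444 = 28.176122 m/s. 1 mile/hour = 0.44704 m/s, so 28.176122 m/s = 28.176122 / 0.44704 = 63.02819 mile/hour ≈ 63.03 mile/hour (4 s.f.).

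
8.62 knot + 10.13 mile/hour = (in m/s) 8.963. Check: 1 knot = 0.51444444 m/s, so 8.62 knot = 8.62 * 0.51444444 = 4.4345111 m/s. 1 mile/hour = 0.44704 m/s, so 10.13 mile/hour = 10.13 * 0.44704 = 4.5285152 m/s. Sum: 4.4345111 + 4.5285152 = 8.9630263 m/s. Result: 8.9630263 m/s ≈ 8.963 m/s (4 s.f.).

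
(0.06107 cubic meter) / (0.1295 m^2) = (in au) 0.06107 cubic meter = 0.06107 m^3. 0.1295 m^2 is already in m^2. Combine: 0.06107 m^3 / 0.1295 m^2 = 0.47158301 m. 1 au = 1.4959787e+11 m, so 0.47158301 m = 0.47158301 / 1.4959787e+11 = 3.1523377e-12 au ≈ 3.152e-12 au (4 s.f.). Final answer: 3.152e-12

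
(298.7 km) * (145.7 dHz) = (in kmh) 1.567e+07. Check: 1 km = 1000 m, so 298.7 km = 298.7 * 1000 = 298700 m. 1 dHz = 0.1 Hz, so 145.7 dHz = 145.7 * 0.1 = 14.57 Hz. Combine: 298700 m * 14.57 Hz = 4352059 m/s. 1 kmh = 0.27777778 m/s, so 4352059 m/s = 4352059 / 0.27777778 = 15667412 kmh ≈ 1.567e+07 kmh (4 s.f.).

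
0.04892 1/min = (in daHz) 8.153e-05. Check: 1 1/min = 0.016666667 Hz, so 0.04892 1/min = 0.04892 * 0.016666667 = 0.00081533333 Hz. 1 daHz = 10 Hz, so 0.00081533333 Hz = 0.00081533333 / 10 = 8.1533333e-05 daHz ≈ 8.153e-05 daHz (4 s.f.).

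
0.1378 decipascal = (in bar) 1.378e-07. Check: 1 decipascal = 0.1 Pa, so 0.1378 decipascal = 0.1378 * 0.1 = 0.01378 Pa. 1 bar = 100000 Pa, so 0.01378 Pa = 0.01378 / 100000 = 1.378e-07 bar.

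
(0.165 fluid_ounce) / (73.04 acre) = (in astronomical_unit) 1.104e-22. Check: 1 fluid_ounce = 2.957353e-05 m^3, so 0.165 fluid_ounce = 0.165 * 2.957353e-05 = 4.8796324e-06 m^3. 1 acre = 4046.8564 m^2, so 73.04 acre = 73.04 * 4046.8564 = 295582.39 m^2. Combine: 4.8796324e-06 m^3 / 295582.39 m^2 = 1.6508535e-11 m. 1 astronomical_unit = 1.4959787e+11 m, so 1.6508535e-11 m = 1.6508535e-11 / 1.4959787e+11 = 1.1035274e-22 astronomical_unit ≈ 1.104e-22 astronomical_unit (4 s.f.).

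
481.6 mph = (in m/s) 215.3. Check: 1 mph = 0.44704 m/s, so 481.6 mph = 481.6 * 0.44704 = 215.29446 m/s. Result: 215.29446 m/s ≈ 215.3 m/s (4 s.f.).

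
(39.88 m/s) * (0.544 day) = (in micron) 39.88 m/s is already in m/s. 1 day = 86400 s, so 0.544 day = 0.544 * 86400 = 47001.6 s. Combine: 39.88 m/s * 47001.6 s = 1874423.8 m. 1 micron = 1e-06 m, so 1874423.8 m = 1874423.8 / 1e-06 = 1.8744238e+12 micron ≈ 1.874e+12 micron (4 s.f.). Final answer: 1.874e+12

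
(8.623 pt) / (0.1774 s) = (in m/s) 1 pt = 0.00035277778 m, so 8.623 pt = 8.623 * 0.00035277778 = 0.0030420028 m. 0.1774 s is already in s. Combine: 0.0030420028 m / 0.1774 s = 0.017147704 m/s. Result: 0.017147704 m/s ≈ 0.01715 m/s (4 s.f.). Final answer: 0.01715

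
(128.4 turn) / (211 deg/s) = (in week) 0.0003622. Check: 1 turn = 6.2831853 rad, so 128.4 turn = 128.4 * 6.2831853 = 806.76099 rad. 1 deg/s = 0.017453293 rad/s, so 211 deg/s = 211 * 0.017453293 = 3.6826447 rad/s. Combine: 806.76099 rad / 3.6826447 rad/s = 219.07109 s. 1 week = 604800 s, so 219.07109 s = 219.07109 / 604800 = 0.00036222072 week ≈ 0.0003622 week (4 s.f.).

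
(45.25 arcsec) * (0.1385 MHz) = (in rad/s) 30.38. Check: 1 arcsec = 4.8481368e-06 rad, so 45.25 arcsec = 45.25 * 4.8481368e-06 = 0.00021937819 rad. 1 MHz = 1000000 Hz, so 0.1385 MHz = 0.1385 * 1000000 = 138500 Hz. Combine: 0.00021937819 rad * 138500 Hz = 30.383879 rad/s. Result: 30.383879 rad/s ≈ 30.38 rad/s (4 s.f.).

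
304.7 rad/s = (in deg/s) 1.746e+04. Check: 1 deg/s = 0.017453293 rad/s, so 304.7 rad/s = 304.7 / 0.017453293 = 17458.024 deg/s ≈ 1.746e+04 deg/s (4 s.f.).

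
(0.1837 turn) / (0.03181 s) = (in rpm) 346.5. Check: 1 turn = 6.2831853 rad, so 0.1837 turn = 0.1837 * 6.2831853 = 1.1542211 rad. 0.03181 s is already in s. Combine: 1.1542211 rad / 0.03181 s = 36.284852 rad/s. 1 rpm = 0.10471976 rad/s, so 36.284852 rad/s = 36.284852 / 0.10471976 = 346.49481 rpm ≈ 346.5 rpm (4 s.f.).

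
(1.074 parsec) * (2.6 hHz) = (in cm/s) 1 parsec = 3.0856776e+16 m, so 1.074 parsec = 1.074 * 3.0856776e+16 = 3.3140177e+16 m. 1 hHz = 100 Hz, so 2.6 hHz = 2.6 * 100 = 260 Hz. Combine: 3.3140177e+16 m * 260 Hz = 8.6164461e+18 m/s. 1 cm/s = 0.01 m/s, so 8.6164461e+18 m/s = 8.6164461e+18 / 0.01 = 8.6164461e+20 cm/s ≈ 8.616e+20 cm/s (4 s.f.). Final answer: 8.616e+20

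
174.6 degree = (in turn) 1 degree = 0.017453293 rad, so 174.6 degree = 174.6 * 0.017453293 = 3.0473449 rad. 1 turn = 6.2831853 rad, so 3.0473449 rad = 3.0473449 / 6.2831853 = 0.485 turn. Final answer: 0.485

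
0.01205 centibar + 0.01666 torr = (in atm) 1 centibar = 1000 Pa, so 0.01205 centibar = 0.01205 * 1000 = 12.05 Pa. 1 torr = 133.32237 Pa, so 0.01666 torr = 0.01666 * 133.32237 = 2.2211507 Pa. Sum: 12.05 + 2.2211507 = 14.271151 Pa. 1 atm = 101325 Pa, so 14.271151 Pa = 14.271151 / 101325 = 0.00014084531 atm ≈ 0.0001408 atm (4 s.f.). Final answer: 0.0001408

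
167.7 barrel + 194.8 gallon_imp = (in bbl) 1 barrel = 0.15898729 m^3, so 167.7 barrel = 167.7 * 0.15898729 = 26.662169 m^3. 1 gallon_imp = 0.00454609 m^3, so 194.8 gallon_imp = 194.8 * 0.00454609 = 0.88557833 m^3. Sum: 26.662169 + 0.88557833 = 27.547748 m^3. 1 bbl = 0.15898729 m^3, so 27.547748 m^3 = 27.547748 / 0.15898729 = 173.27012 bbl ≈ 173.3 bbl (4 s.f.). Final answer: 173.3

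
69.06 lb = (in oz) 1105. Check: 1 lb = 0.45359237 kg, so 69.06 lb = 69.06 * 0.45359237 = 31.325089 kg. 1 oz = 0.028349523 kg, so 31.325089 kg = 31.325089 / 0.028349523 = 1104.96 oz ≈ 1105 oz (4 s.f.).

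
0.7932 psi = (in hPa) 1 psi = 6894.7573 Pa, so 0.7932 psi = 0.7932 * 6894.7573 = 5468.9215 Pa. 1 hPa = 100 Pa, so 5468.9215 Pa = 5468.9215 / 100 = 54.689215 hPa ≈ 54.69 hPa (4 s.f.). Final answer: 54.69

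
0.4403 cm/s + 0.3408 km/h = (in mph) 0.2216. Check: 1 cm/s = 0.01 m/s, so 0.4403 cm/s = 0.4403 * 0.01 = 0.004403 m/s. 1 km/h = 0.27777778 m/s, so 0.3408 km/h = 0.3408 * 0.27777778 = 0.094666667 m/s. Sum: 0.004403 + 0.094666667 = 0.099069667 m/s. 1 mph = 0.44704 m/s, so 0.099069667 m/s = 0.099069667 / 0.44704 = 0.22161253 mph ≈ 0.2216 mph (4 s.f.).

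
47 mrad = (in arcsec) 9694. Check: 1 mrad = 0.001 rad, so 47 mrad = 47 * 0.001 = 0.047 rad. 1 arcsec = 4.8481368e-06 rad, so 0.047 rad = 0.047 / 4.8481368e-06 = 9694.4459 arcsec ≈ 9694 arcsec (4 s.f.).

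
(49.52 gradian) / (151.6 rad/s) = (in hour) 1 gradian = 0.015707963 rad, so 49.52 gradian = 49.52 * 0.015707963 = 0.77785834 rad. 151.6 rad/s is already in rad/s. Combine: 0.77785834 rad / 151.6 rad/s = 0.0051309917 s. 1 hour = 3600 s, so 0.0051309917 s = 0.0051309917 / 3600 = 1.4252755e-06 hour ≈ 1.425e-06 hour (4 s.f.). Final answer: 1.425e-06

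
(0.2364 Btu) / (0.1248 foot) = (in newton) 6557. Check: 1 Btu = 1055.0559 J, so 0.2364 Btu = 0.2364 * 1055.0559 = 249.4152 J. 1 foot = 0.3048 m, so 0.1248 foot = 0.1248 * 0.3048 = 0.03803904 m. Combine: 249.4152 J / 0.03803904 m = 6556.8217 N. 6556.8217 N = 6556.8217 newton ≈ 6557 newton (4 s.f.).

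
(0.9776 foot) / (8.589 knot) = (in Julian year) 1 foot = 0.3048 m, so 0.9776 foot = 0.9776 * 0.3048 = 0.29797248 m. 1 knot = 0.51444444 m/s, so 8.589 knot = 8.589 * 0.51444444 = 4.4185633 m/s. Combine: 0.29797248 m / 4.4185633 m/s = 0.067436508 s. 1 Julian year = 31557600 s, so 0.067436508 s = 0.067436508 / 31557600 = 2.136934e-09 Julian year ≈ 2.137e-09 Julian year (4 s.f.). Final answer: 2.137e-09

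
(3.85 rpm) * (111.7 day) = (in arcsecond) 8.026e+11. Check: 1 rpm = 0.10471976 rad/s, so 3.85 rpm = 3.85 * 0.10471976 = 0.40317106 rad/s. 1 day = 86400 s, so 111.7 day = 111.7 * 86400 = 9650880 s. Combine: 0.40317106 rad/s * 9650880 s = 3890955.5 rad. 1 arcsecond = 4.8481368e-06 rad, so 3890955.5 rad = 3890955.5 / 4.8481368e-06 = 8.0256718e+11 arcsecond ≈ 8.026e+11 arcsecond (4 s.f.).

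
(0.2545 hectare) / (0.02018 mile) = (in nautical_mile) 1 hectare = 10000 m^2, so 0.2545 hectare = 0.2545 * 10000 = 2545 m^2. 1 mile = 1609.344 m, so 0.02018 mile = 0.02018 * 1609.344 = 32.476562 m. Combine: 2545 m^2 / 32.476562 m = 78.364206 m. 1 nautical_mile = 1852 m, so 78.364206 m = 78.364206 / 1852 = 0.042313286 nautical_mile ≈ 0.04231 nautical_mile (4 s.f.). Final answer: 0.04231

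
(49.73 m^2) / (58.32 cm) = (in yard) 93.25. Check: 49.73 m^2 is already in m^2. 1 cm = 0.01 m, so 58.32 cm = 58.32 * 0.01 = 0.5832 m. Combine: 49.73 m^2 / 0.5832 m = 85.270919 m. 1 yard = 0.9144 m, so 85.270919 m = 85.270919 / 0.9144 = 93.253411 yard ≈ 93.25 yard (4 s.f.).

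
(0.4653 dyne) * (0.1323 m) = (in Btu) 1 dyne = 1e-05 N, so 0.4653 dyne = 0.4653 * 1e-05 = 4.653e-06 N. 0.1323 m is already in m. Combine: 4.653e-06 N * 0.1323 m = 6.155919e-07 J. 1 Btu = 1055.0559 J, so 6.155919e-07 J = 6.155919e-07 / 1055.0559 = 5.8346854e-10 Btu ≈ 5.835e-10 Btu (4 s.f.). Final answer: 5.835e-10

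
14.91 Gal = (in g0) 1 Gal = 0.01 m/s^2, so 14.91 Gal = 14.91 * 0.01 = 0.1491 m/s^2. 1 g0 = 9.80665 m/s^2, so 0.1491 m/s^2 = 0.1491 / 9.80665 = 0.015203969 g0 ≈ 0.0152 g0 (4 s.f.). Final answer: 0.0152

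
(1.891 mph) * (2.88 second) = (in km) 1 mph = 0.44704 m/s, so 1.891 mph = 1.891 * 0.44704 = 0.84535264 m/s. 2.88 second = 2.88 s. Combine: 0.84535264 m/s * 2.88 s = 2.4346156 m. 1 km = 1000 m, so 2.4346156 m = 2.4346156 / 1000 = 0.0024346156 km ≈ 0.002435 km (4 s.f.). Final answer: 0.002435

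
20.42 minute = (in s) 1 minute = 60 s, so 20.42 minute = 20.42 * 60 = 1225.2 s. Result: 1225.2 s ≈ 1225 s (4 s.f.). Final answer: 1225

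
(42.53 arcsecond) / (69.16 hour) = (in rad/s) 1 arcsecond = 4.8481368e-06 rad, so 42.53 arcsecond = 42.53 * 4.8481368e-06 = 0.00020619126 rad. 1 hour = 3600 s, so 69.16 hour = 69.16 * 3600 = 248976 s. Combine: 0.00020619126 rad / 248976 s = 8.2815717e-10 rad/s. Result: 8.2815717e-10 rad/s ≈ 8.282e-10 rad/s (4 s.f.). Final answer: 8.282e-10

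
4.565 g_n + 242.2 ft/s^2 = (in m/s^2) 1 g_n = 9.80665 m/s^2, so 4.565 g_n = 4.565 * 9.80665 = 44.767357 m/s^2. 1 ft/s^2 = 0.3048 m/s^2, so 242.2 ft/s^2 = 242.2 * 0.3048 = 73.82256 m/s^2. Sum: 44.767357 + 73.82256 = 118.58992 m/s^2. Result: 118.58992 m/s^2 ≈ 118.6 m/s^2 (4 s.f.). Final answer: 118.6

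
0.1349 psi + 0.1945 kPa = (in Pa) 1125. Check: 1 psi = 6894.7573 Pa, so 0.1349 psi = 0.1349 * 6894.7573 = 930.10276 Pa. 1 kPa = 1000 Pa, so 0.1945 kPa = 0.1945 * 1000 = 194.5 Pa. Sum: 930.10276 + 194.5 = 1124.6028 Pa. Result: 1124.6028 Pa ≈ 1125 Pa (4 s.f.).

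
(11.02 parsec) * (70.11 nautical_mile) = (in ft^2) 4.753e+23. Check: 1 parsec = 3.0856776e+16 m, so 11.02 parsec = 11.02 * 3.0856776e+16 = 3.4004167e+17 m. 1 nautical_mile = 1852 m, so 70.11 nautical_mile = 70.11 * 1852 = 129843.72 m. Combine: 3.4004167e+17 m * 129843.72 m = 4.4152275e+22 m^2. 1 ft^2 = 0.09290304 m^2, so 4.4152275e+22 m^2 = 4.4152275e+22 / 0.09290304 = 4.7525114e+23 ft^2 ≈ 4.753e+23 ft^2 (4 s.f.).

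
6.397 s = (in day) 7.404e-05. Check: 1 day = 86400 s, so 6.397 s = 6.397 / 86400 = 7.4039352e-05 day ≈ 7.404e-05 day (4 s.f.).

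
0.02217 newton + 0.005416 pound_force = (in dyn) 4626. Check: 0.02217 newton = 0.02217 N. 1 pound_force = 4.4482216 N, so 0.005416 pound_force = 0.005416 * 4.4482216 = 0.024091568 N. Sum: 0.02217 + 0.024091568 = 0.046261568 N. 1 dyn = 1e-05 N, so 0.046261568 N = 0.046261568 / 1e-05 = 4626.1568 dyn ≈ 4626 dyn (4 s.f.).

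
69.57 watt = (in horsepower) 69.57 watt = 69.57 W. 1 horsepower = 745.69987 W, so 69.57 W = 69.57 / 745.69987 = 0.093294907 horsepower ≈ 0.09329 horsepower (4 s.f.). Final answer: 0.09329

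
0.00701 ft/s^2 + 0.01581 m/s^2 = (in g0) 0.00183. Check: 1 ft/s^2 = 0.3048 m/s^2, so 0.00701 ft/s^2 = 0.00701 * 0.3048 = 0.002136648 m/s^2. 0.01581 m/s^2 is already in m/s^2. Sum: 0.002136648 + 0.01581 = 0.017946648 m/s^2. 1 g0 = 9.80665 m/s^2, so 0.017946648 m/s^2 = 0.017946648 / 9.80665 = 0.0018300488 g0 ≈ 0.00183 g0 (4 s.f.).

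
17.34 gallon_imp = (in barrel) 1 gallon_imp = 0.00454609 m^3, so 17.34 gallon_imp = 17.34 * 0.00454609 = 0.078829201 m^3. 1 barrel = 0.15898729 m^3, so 0.078829201 m^3 = 0.078829201 / 0.15898729 = 0.49582075 barrel ≈ 0.4958 barrel (4 s.f.). Final answer: 0.4958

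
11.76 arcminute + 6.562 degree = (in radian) 1 arcminute = 0.00029088821 rad, so 11.76 arcminute = 11.76 * 0.00029088821 = 0.0034208453 rad. 1 degree = 0.017453293 rad, so 6.562 degree = 6.562 * 0.017453293 = 0.11452851 rad. Sum: 0.0034208453 + 0.11452851 = 0.11794935 rad. 0.11794935 rad = 0.11794935 radian ≈ 0.1179 radian (4 s.f.). Final answer: 0.1179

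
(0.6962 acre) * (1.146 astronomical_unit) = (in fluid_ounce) 1.633e+19. Check: 1 acre = 4046.8564 m^2, so 0.6962 acre = 0.6962 * 4046.8564 = 2817.4214 m^2. 1 astronomical_unit = 1.4959787e+11 m, so 1.146 astronomical_unit = 1.146 * 1.4959787e+11 = 1.7143916e+11 m. Combine: 2817.4214 m^2 * 1.7143916e+11 m = 4.8301636e+14 m^3. 1 fluid_ounce = 2.957353e-05 m^3, so 4.8301636e+14 m^3 = 4.8301636e+14 / 2.957353e-05 = 1.6332726e+19 fluid_ounce ≈ 1.633e+19 fluid_ounce (4 s.f.).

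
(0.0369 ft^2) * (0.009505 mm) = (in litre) 3.258e-05. Check: 1 ft^2 = 0.09290304 m^2, so 0.0369 ft^2 = 0.0369 * 0.09290304 = 0.0034281222 m^2. 1 mm = 0.001 m, so 0.009505 mm = 0.009505 * 0.001 = 9.505e-06 m. Combine: 0.0034281222 m^2 * 9.505e-06 m = 3.2584301e-08 m^3. 1 litre = 0.001 m^3, so 3.2584301e-08 m^3 = 3.2584301e-08 / 0.001 = 3.2584301e-05 litre ≈ 3.258e-05 litre (4 s.f.).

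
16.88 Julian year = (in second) 5.327e+08. Check: 1 Julian year = 31557600 s, so 16.88 Julian year = 16.88 * 31557600 = 5.3269229e+08 s. 5.3269229e+08 s = 5.3269229e+08 second ≈ 5.327e+08 second (4 s.f.).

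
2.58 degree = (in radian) 0.04503. Check: 1 degree = 0.017453293 rad, so 2.58 degree = 2.58 * 0.017453293 = 0.045029495 rad. 0.045029495 rad = 0.045029495 radian ≈ 0.04503 radian (4 s.f.).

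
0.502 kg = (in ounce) 17.71. Check: 1 ounce = 0.028349523 kg, so 0.502 kg = 0.502 / 0.028349523 = 17.707529 ounce ≈ 17.71 ounce (4 s.f.).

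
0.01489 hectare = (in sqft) 1 hectare = 10000 m^2, so 0.01489 hectare = 0.01489 * 10000 = 148.9 m^2. 1 sqft = 0.09290304 m^2, so 148.9 m^2 = 148.9 / 0.09290304 = 1602.7463 sqft ≈ 1603 sqft (4 s.f.). Final answer: 1603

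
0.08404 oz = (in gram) 1 oz = 0.028349523 kg, so 0.08404 oz = 0.08404 * 0.028349523 = 0.0023824939 kg. 1 gram = 0.001 kg, so 0.0023824939 kg = 0.0023824939 / 0.001 = 2.3824939 gram ≈ 2.382 gram (4 s.f.). Final answer: 2.382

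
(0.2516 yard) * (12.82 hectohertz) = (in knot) 1 yard = 0.9144 m, so 0.2516 yard = 0.2516 * 0.9144 = 0.23006304 m. 1 hectohertz = 100 Hz, so 12.82 hectohertz = 12.82 * 100 = 1282 Hz. Combine: 0.23006304 m * 1282 Hz = 294.94082 m/s. 1 knot = 0.51444444 m/s, so 294.94082 m/s = 294.94082 / 0.51444444 = 573.31908 knot ≈ 573.3 knot (4 s.f.). Final answer: 573.3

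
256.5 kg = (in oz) 9048. Check: 1 oz = 0.028349523 kg, so 256.5 kg = 256.5 / 0.028349523 = 9047.7712 oz ≈ 9048 oz (4 s.f.).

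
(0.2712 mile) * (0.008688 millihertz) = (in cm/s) 1 mile = 1609.344 m, so 0.2712 mile = 0.2712 * 1609.344 = 436.45409 m. 1 millihertz = 0.001 Hz, so 0.008688 millihertz = 0.008688 * 0.001 = 8.688e-06 Hz. Combine: 436.45409 m * 8.688e-06 Hz = 0.0037919132 m/s. 1 cm/s = 0.01 m/s, so 0.0037919132 m/s = 0.0037919132 / 0.01 = 0.37919132 cm/s ≈ 0.3792 cm/s (4 s.f.). Final answer: 0.3792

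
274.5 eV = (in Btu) 1 eV = 1.6021766e-19 J, so 274.5 eV = 274.5 * 1.6021766e-19 = 4.3979749e-17 J. 1 Btu = 1055.0559 J, so 4.3979749e-17 J = 4.3979749e-17 / 1055.0559 = 4.1684759e-20 Btu ≈ 4.168e-20 Btu (4 s.f.). Final answer: 4.168e-20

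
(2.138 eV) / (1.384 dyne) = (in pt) 7.016e-11. Check: 1 eV = 1.6021766e-19 J, so 2.138 eV = 2.138 * 1.6021766e-19 = 3.4254536e-19 J. 1 dyne = 1e-05 N, so 1.384 dyne = 1.384 * 1e-05 = 1.384e-05 N. Combine: 3.4254536e-19 J / 1.384e-05 N = 2.4750388e-14 m. 1 pt = 0.00035277778 m, so 2.4750388e-14 m = 2.4750388e-14 / 0.00035277778 = 7.0158579e-11 pt ≈ 7.016e-11 pt (4 s.f.).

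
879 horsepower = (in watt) 1 horsepower = 745.69987 W, so 879 horsepower = 879 * 745.69987 = 655470.19 W. 655470.19 W = 655470.19 watt ≈ 6.555e+05 watt (4 s.f.). Final answer: 6.555e+05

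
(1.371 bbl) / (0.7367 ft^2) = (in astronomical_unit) 1 bbl = 0.15898729 m^3, so 1.371 bbl = 1.371 * 0.15898729 = 0.21797158 m^3. 1 ft^2 = 0.09290304 m^2, so 0.7367 ft^2 = 0.7367 * 0.09290304 = 0.06844167 m^2. Combine: 0.21797158 m^3 / 0.06844167 m^2 = 3.1847788 m. 1 astronomical_unit = 1.4959787e+11 m, so 3.1847788 m = 3.1847788 / 1.4959787e+11 = 2.1288932e-11 astronomical_unit ≈ 2.129e-11 astronomical_unit (4 s.f.). Final answer: 2.129e-11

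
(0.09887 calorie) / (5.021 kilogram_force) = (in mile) 1 calorie = 4.184 J, so 0.09887 calorie = 0.09887 * 4.184 = 0.41367208 J. 1 kilogram_force = 9.80665 N, so 5.021 kilogram_force = 5.021 * 9.80665 = 49.23919 N. Combine: 0.41367208 J / 49.23919 N = 0.0084012772 m. 1 mile = 1609.344 m, so 0.0084012772 m = 0.0084012772 / 1609.344 = 5.2203116e-06 mile ≈ 5.22e-06 mile (4 s.f.). Final answer: 5.22e-06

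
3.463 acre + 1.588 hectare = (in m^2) 1 acre = 4046.8564 m^2, so 3.463 acre = 3.463 * 4046.8564 = 14014.264 m^2. 1 hectare = 10000 m^2, so 1.588 hectare = 1.588 * 10000 = 15880 m^2. Sum: 14014.264 + 15880 = 29894.264 m^2. Result: 29894.264 m^2 ≈ 2.989e+04 m^2 (4 s.f.). Final answer: 2.989e+04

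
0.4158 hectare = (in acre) 1.027. Check: 1 hectare = 10000 m^2, so 0.4158 hectare = 0.4158 * 10000 = 4158 m^2. 1 acre = 4046.8564 m^2, so 4158 m^2 = 4158 / 4046.8564 = 1.0274642 acre ≈ 1.027 acre (4 s.f.).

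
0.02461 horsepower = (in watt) 18.35. Check: 1 horsepower = 745.69987 W, so 0.02461 horsepower = 0.02461 * 745.69987 = 18.351674 W. 18.351674 W = 18.351674 watt ≈ 18.35 watt (4 s.f.).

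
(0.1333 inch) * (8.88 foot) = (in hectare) 1 inch = 0.0254 m, so 0.1333 inch = 0.1333 * 0.0254 = 0.00338582 m. 1 foot = 0.3048 m, so 8.88 foot = 8.88 * 0.3048 = 2.706624 m. Combine: 0.00338582 m * 2.706624 m = 0.0091641417 m^2. 1 hectare = 10000 m^2, so 0.0091641417 m^2 = 0.0091641417 / 10000 = 9.1641417e-07 hectare ≈ 9.164e-07 hectare (4 s.f.). Final answer: 9.164e-07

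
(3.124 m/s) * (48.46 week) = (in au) 0.000612. Check: 3.124 m/s is already in m/s. 1 week = 604800 s, so 48.46 week = 48.46 * 604800 = 29308608 s. Combine: 3.124 m/s * 29308608 s = 91560091 m. 1 au = 1.4959787e+11 m, so 91560091 m = 91560091 / 1.4959787e+11 = 0.00061204141 au ≈ 0.000612 au (4 s.f.).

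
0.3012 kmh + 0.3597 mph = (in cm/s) 24.45. Check: 1 kmh = 0.27777778 m/s, so 0.3012 kmh = 0.3012 * 0.27777778 = 0.083666667 m/s. 1 mph = 0.44704 m/s, so 0.3597 mph = 0.3597 * 0.44704 = 0.16080029 m/s. Sum: 0.083666667 + 0.16080029 = 0.24446695 m/s. 1 cm/s = 0.01 m/s, so 0.24446695 m/s = 0.24446695 / 0.01 = 24.446695 cm/s ≈ 24.45 cm/s (4 s.f.).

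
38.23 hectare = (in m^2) 3.823e+05. Check: 1 hectare = 10000 m^2, so 38.23 hectare = 38.23 * 10000 = 382300 m^2. Result: 382300 m^2 ≈ 3.823e+05 m^2 (4 s.f.).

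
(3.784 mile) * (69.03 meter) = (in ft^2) 1 mile = 1609.344 m, so 3.784 mile = 3.784 * 1609.344 = 6089.7577 m. 69.03 meter = 69.03 m. Combine: 6089.7577 m * 69.03 m = 420375.97 m^2. 1 ft^2 = 0.09290304 m^2, so 420375.97 m^2 = 420375.97 / 0.09290304 = 4524889.3 ft^2 ≈ 4.525e+06 ft^2 (4 s.f.). Final answer: 4.525e+06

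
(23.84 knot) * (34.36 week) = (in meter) 1 knot = 0.51444444 m/s, so 23.84 knot = 23.84 * 0.51444444 = 12.264356 m/s. 1 week = 604800 s, so 34.36 week = 34.36 * 604800 = 20780928 s. Combine: 12.264356 m/s * 20780928 s = 2.5486469e+08 m. 2.5486469e+08 m = 2.5486469e+08 meter ≈ 2.549e+08 meter (4 s.f.). Final answer: 2.549e+08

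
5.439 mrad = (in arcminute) 18.7. Check: 1 mrad = 0.001 rad, so 5.439 mrad = 5.439 * 0.001 = 0.005439 rad. 1 arcminute = 0.00029088821 rad, so 0.005439 rad = 0.005439 / 0.00029088821 = 18.697905 arcminute ≈ 18.7 arcminute (4 s.f.).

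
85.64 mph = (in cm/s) 1 mph = 0.44704 m/s, so 85.64 mph = 85.64 * 0.44704 = 38.284506 m/s. 1 cm/s = 0.01 m/s, so 38.284506 m/s = 38.284506 / 0.01 = 3828.4506 cm/s ≈ 3828 cm/s (4 s.f.). Final answer: 3828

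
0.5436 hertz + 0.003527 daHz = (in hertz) 0.5789. Check: 0.5436 hertz = 0.5436 Hz. 1 daHz = 10 Hz, so 0.003527 daHz = 0.003527 * 10 = 0.03527 Hz. Sum: 0.5436 + 0.03527 = 0.57887 Hz. 0.57887 Hz = 0.57887 hertz ≈ 0.5789 hertz (4 s.f.).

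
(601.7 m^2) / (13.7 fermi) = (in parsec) 1.423. Check: 601.7 m^2 is already in m^2. 1 fermi = 1e-15 m, so 13.7 fermi = 13.7 * 1e-15 = 1.37e-14 m. Combine: 601.7 m^2 / 1.37e-14 m = 4.3919708e+16 m. 1 parsec = 3.0856776e+16 m, so 4.3919708e+16 m = 4.3919708e+16 / 3.0856776e+16 = 1.4233408 parsec ≈ 1.423 parsec (4 s.f.).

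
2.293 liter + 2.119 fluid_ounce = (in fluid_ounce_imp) 82.91. Check: 1 liter = 0.001 m^3, so 2.293 liter = 2.293 * 0.001 = 0.002293 m^3. 1 fluid_ounce = 2.957353e-05 m^3, so 2.119 fluid_ounce = 2.119 * 2.957353e-05 = 6.2666309e-05 m^3. Sum: 0.002293 + 6.2666309e-05 = 0.0023556663 m^3. 1 fluid_ounce_imp = 2.8413063e-05 m^3, so 0.0023556663 m^3 = 0.0023556663 / 2.8413063e-05 = 82.907864 fluid_ounce_imp ≈ 82.91 fluid_ounce_imp (4 s.f.).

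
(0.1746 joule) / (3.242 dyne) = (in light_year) 0.1746 joule = 0.1746 J. 1 dyne = 1e-05 N, so 3.242 dyne = 3.242 * 1e-05 = 3.242e-05 N. Combine: 0.1746 J / 3.242e-05 N = 5385.5645 m. 1 light_year = 9.4607305e+15 m, so 5385.5645 m = 5385.5645 / 9.4607305e+15 = 5.6925461e-13 light_year ≈ 5.693e-13 light_year (4 s.f.). Final answer: 5.693e-13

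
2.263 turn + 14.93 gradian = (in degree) 828.1. Check: 1 turn = 6.2831853 rad, so 2.263 turn = 2.263 * 6.2831853 = 14.218848 rad. 1 gradian = 0.015707963 rad, so 14.93 gradian = 14.93 * 0.015707963 = 0.23451989 rad. Sum: 14.218848 + 0.23451989 = 14.453368 rad. 1 degree = 0.017453293 rad, so 14.453368 rad = 14.453368 / 0.017453293 = 828.117 degree ≈ 828.1 degree (4 s.f.).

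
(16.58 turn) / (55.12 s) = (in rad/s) 1 turn = 6.2831853 rad, so 16.58 turn = 16.58 * 6.2831853 = 104.17521 rad. 55.12 s is already in s. Combine: 104.17521 rad / 55.12 s = 1.8899712 rad/s. Result: 1.8899712 rad/s ≈ 1.89 rad/s (4 s.f.). Final answer: 1.89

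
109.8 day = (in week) 15.69. Check: 1 day = 86400 s, so 109.8 day = 109.8 * 86400 = 9486720 s. 1 week = 604800 s, so 9486720 s = 9486720 / 604800 = 15.685714 week ≈ 15.69 week (4 s.f.).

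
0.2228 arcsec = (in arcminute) 0.003713. Check: 1 arcsec = 4.8481368e-06 rad, so 0.2228 arcsec = 0.2228 * 4.8481368e-06 = 1.0801649e-06 rad. 1 arcminute = 0.00029088821 rad, so 1.0801649e-06 rad = 1.0801649e-06 / 0.00029088821 = 0.0037133333 arcminute ≈ 0.003713 arcminute (4 s.f.).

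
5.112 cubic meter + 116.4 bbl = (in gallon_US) 6239. Check: 5.112 cubic meter = 5.112 m^3. 1 bbl = 0.15898729 m^3, so 116.4 bbl = 116.4 * 0.15898729 = 18.506121 m^3. Sum: 5.112 + 18.506121 = 23.618121 m^3. 1 gallon_US = 0.0037854118 m^3, so 23.618121 m^3 = 23.618121 / 0.0037854118 = 6239.2475 gallon_US ≈ 6239 gallon_US (4 s.f.).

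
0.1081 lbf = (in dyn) 1 lbf = 4.4482216 N, so 0.1081 lbf = 0.1081 * 4.4482216 = 0.48085276 N. 1 dyn = 1e-05 N, so 0.48085276 N = 0.48085276 / 1e-05 = 48085.276 dyn ≈ 4.809e+04 dyn (4 s.f.). Final answer: 4.809e+04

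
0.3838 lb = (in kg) 1 lb = 0.45359237 kg, so 0.3838 lb = 0.3838 * 0.45359237 = 0.17408875 kg. Result: 0.17408875 kg ≈ 0.1741 kg (4 s.f.). Final answer: 0.1741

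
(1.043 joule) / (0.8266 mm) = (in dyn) 1.043 joule = 1.043 J. 1 mm = 0.001 m, so 0.8266 mm = 0.8266 * 0.001 = 0.0008266 m. Combine: 1.043 J / 0.0008266 m = 1261.7953 N. 1 dyn = 1e-05 N, so 1261.7953 N = 1261.7953 / 1e-05 = 1.2617953e+08 dyn ≈ 1.262e+08 dyn (4 s.f.). Final answer: 1.262e+08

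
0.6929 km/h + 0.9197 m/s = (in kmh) 1 km/h = 0.27777778 m/s, so 0.6929 km/h = 0.6929 * 0.27777778 = 0.19247222 m/s. 0.9197 m/s is already in m/s. Sum: 0.19247222 + 0.9197 = 1.1121722 m/s. 1 kmh = 0.27777778 m/s, so 1.1121722 m/s = 1.1121722 / 0.27777778 = 4.00382 kmh ≈ 4.004 kmh (4 s.f.). Final answer: 4.004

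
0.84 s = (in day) 9.722e-06. Check: 1 day = 86400 s, so 0.84 s = 0.84 / 86400 = 9.7222222e-06 day ≈ 9.722e-06 day (4 s.f.).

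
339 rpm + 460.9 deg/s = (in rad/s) 43.54. Check: 1 rpm = 0.10471976 rad/s, so 339 rpm = 339 * 0.10471976 = 35.499997 rad/s. 1 deg/s = 0.017453293 rad/s, so 460.9 deg/s = 460.9 * 0.017453293 = 8.0442225 rad/s. Sum: 35.499997 + 8.0442225 = 43.54422 rad/s. Result: 43.54422 rad/s ≈ 43.54 rad/s (4 s.f.).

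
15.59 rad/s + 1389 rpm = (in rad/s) 15.59 rad/s is already in rad/s. 1 rpm = 0.10471976 rad/s, so 1389 rpm = 1389 * 0.10471976 = 145.45574 rad/s. Sum: 15.59 + 145.45574 = 161.04574 rad/s. Result: 161.04574 rad/s ≈ 161 rad/s (4 s.f.). Final answer: 161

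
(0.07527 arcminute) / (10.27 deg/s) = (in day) 1.414e-09. Check: 1 arcminute = 0.00029088821 rad, so 0.07527 arcminute = 0.07527 * 0.00029088821 = 2.1895155e-05 rad. 1 deg/s = 0.017453293 rad/s, so 10.27 deg/s = 10.27 * 0.017453293 = 0.17924531 rad/s. Combine: 2.1895155e-05 rad / 0.17924531 rad/s = 0.0001221519 s. 1 day = 86400 s, so 0.0001221519 s = 0.0001221519 / 86400 = 1.4137951e-09 day ≈ 1.414e-09 day (4 s.f.).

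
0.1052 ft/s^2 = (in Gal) 1 ft/s^2 = 0.3048 m/s^2, so 0.1052 ft/s^2 = 0.1052 * 0.3048 = 0.03206496 m/s^2. 1 Gal = 0.01 m/s^2, so 0.03206496 m/s^2 = 0.03206496 / 0.01 = 3.206496 Gal ≈ 3.206 Gal (4 s.f.). Final answer: 3.206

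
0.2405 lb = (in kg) 0.1091. Check: 1 lb = 0.45359237 kg, so 0.2405 lb = 0.2405 * 0.45359237 = 0.10908896 kg. Result: 0.10908896 kg ≈ 0.1091 kg (4 s.f.).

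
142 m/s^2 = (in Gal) 1.42e+04. Check: 1 Gal = 0.01 m/s^2, so 142 m/s^2 = 142 / 0.01 = 14200 Gal ≈ 1.42e+04 Gal (4 s.f.).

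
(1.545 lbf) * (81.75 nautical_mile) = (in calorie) 2.487e+05. Check: 1 lbf = 4.4482216 N, so 1.545 lbf = 1.545 * 4.4482216 = 6.8725024 N. 1 nautical_mile = 1852 m, so 81.75 nautical_mile = 81.75 * 1852 = 151401 m. Combine: 6.8725024 N * 151401 m = 1040503.7 J. 1 calorie = 4.184 J, so 1040503.7 J = 1040503.7 / 4.184 = 248686.36 calorie ≈ 2.487e+05 calorie (4 s.f.).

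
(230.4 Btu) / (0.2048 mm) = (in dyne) 1.187e+14. Check: 1 Btu = 1055.0559 J, so 230.4 Btu = 230.4 * 1055.0559 = 243084.87 J. 1 mm = 0.001 m, so 0.2048 mm = 0.2048 * 0.001 = 0.0002048 m. Combine: 243084.87 J / 0.0002048 m = 1.1869378e+09 N. 1 dyne = 1e-05 N, so 1.1869378e+09 N = 1.1869378e+09 / 1e-05 = 1.1869378e+14 dyne ≈ 1.187e+14 dyne (4 s.f.).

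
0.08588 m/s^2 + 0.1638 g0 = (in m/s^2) 0.08588 m/s^2 is already in m/s^2. 1 g0 = 9.80665 m/s^2, so 0.1638 g0 = 0.1638 * 9.80665 = 1.6063293 m/s^2. Sum: 0.08588 + 1.6063293 = 1.6922093 m/s^2. Result: 1.6922093 m/s^2 ≈ 1.692 m/s^2 (4 s.f.). Final answer: 1.692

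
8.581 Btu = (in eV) 5.651e+22. Check: 1 Btu = 1055.0559 J, so 8.581 Btu = 8.581 * 1055.0559 = 9053.4343 J. 1 eV = 1.6021766e-19 J, so 9053.4343 J = 9053.4343 / 1.6021766e-19 = 5.6507092e+22 eV ≈ 5.651e+22 eV (4 s.f.).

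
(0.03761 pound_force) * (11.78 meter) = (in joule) 1 pound_force = 4.4482216 N, so 0.03761 pound_force = 0.03761 * 4.4482216 = 0.16729761 N. 11.78 meter = 11.78 m. Combine: 0.16729761 N * 11.78 m = 1.9707659 J. 1.9707659 J = 1.9707659 joule ≈ 1.971 joule (4 s.f.). Final answer: 1.971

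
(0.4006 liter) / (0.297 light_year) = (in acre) 3.523e-23. Check: 1 liter = 0.001 m^3, so 0.4006 liter = 0.4006 * 0.001 = 0.0004006 m^3. 1 light_year = 9.4607305e+15 m, so 0.297 light_year = 0.297 * 9.4607305e+15 = 2.809837e+15 m. Combine: 0.0004006 m^3 / 2.809837e+15 m = 1.4257055e-19 m^2. 1 acre = 4046.8564 m^2, so 1.4257055e-19 m^2 = 1.4257055e-19 / 4046.8564 = 3.522995e-23 acre ≈ 3.523e-23 acre (4 s.f.).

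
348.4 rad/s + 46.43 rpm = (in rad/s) 348.4 rad/s is already in rad/s. 1 rpm = 0.10471976 rad/s, so 46.43 rpm = 46.43 * 0.10471976 = 4.8621382 rad/s. Sum: 348.4 + 4.8621382 = 353.26214 rad/s. Result: 353.26214 rad/s ≈ 353.3 rad/s (4 s.f.). Final answer: 353.3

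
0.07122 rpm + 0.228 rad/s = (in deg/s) 13.49. Check: 1 rpm = 0.10471976 rad/s, so 0.07122 rpm = 0.07122 * 0.10471976 = 0.007458141 rad/s. 0.228 rad/s is already in rad/s. Sum: 0.007458141 + 0.228 = 0.23545814 rad/s. 1 deg/s = 0.017453293 rad/s, so 0.23545814 rad/s = 0.23545814 / 0.017453293 = 13.490758 deg/s ≈ 13.49 deg/s (4 s.f.).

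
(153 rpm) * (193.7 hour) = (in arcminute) 3.841e+10. Check: 1 rpm = 0.10471976 rad/s, so 153 rpm = 153 * 0.10471976 = 16.022123 rad/s. 1 hour = 3600 s, so 193.7 hour = 193.7 * 3600 = 697320 s. Combine: 16.022123 rad/s * 697320 s = 11172546 rad. 1 arcminute = 0.00029088821 rad, so 11172546 rad = 11172546 / 0.00029088821 = 3.8408386e+10 arcminute ≈ 3.841e+10 arcminute (4 s.f.).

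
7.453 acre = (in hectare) 3.016. Check: 1 acre = 4046.8564 m^2, so 7.453 acre = 7.453 * 4046.8564 = 30161.221 m^2. 1 hectare = 10000 m^2, so 30161.221 m^2 = 30161.221 / 10000 = 3.0161221 hectare ≈ 3.016 hectare (4 s.f.).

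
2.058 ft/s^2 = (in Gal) 62.73. Check: 1 ft/s^2 = 0.3048 m/s^2, so 2.058 ft/s^2 = 2.058 * 0.3048 = 0.6272784 m/s^2. 1 Gal = 0.01 m/s^2, so 0.6272784 m/s^2 = 0.6272784 / 0.01 = 62.72784 Gal ≈ 62.73 Gal (4 s.f.).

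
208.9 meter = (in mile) 0.1298. Check: 208.9 meter = 208.9 m. 1 mile = 1609.344 m, so 208.9 m = 208.9 / 1609.344 = 0.12980444 mile ≈ 0.1298 mile (4 s.f.).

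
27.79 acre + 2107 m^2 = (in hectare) 11.46. Check: 1 acre = 4046.8564 m^2, so 27.79 acre = 27.79 * 4046.8564 = 112462.14 m^2. 2107 m^2 is already in m^2. Sum: 112462.14 + 2107 = 114569.14 m^2. 1 hectare = 10000 m^2, so 114569.14 m^2 = 114569.14 / 10000 = 11.456914 hectare ≈ 11.46 hectare (4 s.f.).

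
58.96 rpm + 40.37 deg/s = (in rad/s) 1 rpm = 0.10471976 rad/s, so 58.96 rpm = 58.96 * 0.10471976 = 6.1742768 rad/s. 1 deg/s = 0.017453293 rad/s, so 40.37 deg/s = 40.37 * 0.017453293 = 0.70458942 rad/s. Sum: 6.1742768 + 0.70458942 = 6.8788662 rad/s. Result: 6.8788662 rad/s ≈ 6.879 rad/s (4 s.f.). Final answer: 6.879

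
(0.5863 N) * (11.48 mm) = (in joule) 0.006731. Check: 0.5863 N is already in N. 1 mm = 0.001 m, so 11.48 mm = 11.48 * 0.001 = 0.01148 m. Combine: 0.5863 N * 0.01148 m = 0.006730724 J. 0.006730724 J = 0.006730724 joule ≈ 0.006731 joule (4 s.f.).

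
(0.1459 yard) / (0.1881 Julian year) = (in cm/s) 2.247e-06. Check: 1 yard = 0.9144 m, so 0.1459 yard = 0.1459 * 0.9144 = 0.13341096 m. 1 Julian year = 31557600 s, so 0.1881 Julian year = 0.1881 * 31557600 = 5935984.6 s. Combine: 0.13341096 m / 5935984.6 s = 2.2474951e-08 m/s. 1 cm/s = 0.01 m/s, so 2.2474951e-08 m/s = 2.2474951e-08 / 0.01 = 2.2474951e-06 cm/s ≈ 2.247e-06 cm/s (4 s.f.).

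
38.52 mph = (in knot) 33.47. Check: 1 mph = 0.44704 m/s, so 38.52 mph = 38.52 * 0.44704 = 17.219981 m/s. 1 knot = 0.51444444 m/s, so 17.219981 m/s = 17.219981 / 0.51444444 = 33.472965 knot ≈ 33.47 knot (4 s.f.).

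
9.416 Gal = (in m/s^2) 1 Gal = 0.01 m/s^2, so 9.416 Gal = 9.416 * 0.01 = 0.09416 m/s^2. Result: 0.09416 m/s^2. Final answer: 0.09416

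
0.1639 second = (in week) 2.71e-07. Check: 0.1639 second = 0.1639 s. 1 week = 604800 s, so 0.1639 s = 0.1639 / 604800 = 2.7099868e-07 week ≈ 2.71e-07 week (4 s.f.).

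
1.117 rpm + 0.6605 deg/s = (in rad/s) 1 rpm = 0.10471976 rad/s, so 1.117 rpm = 1.117 * 0.10471976 = 0.11697197 rad/s. 1 deg/s = 0.017453293 rad/s, so 0.6605 deg/s = 0.6605 * 0.017453293 = 0.0115279 rad/s. Sum: 0.11697197 + 0.0115279 = 0.12849987 rad/s. Result: 0.12849987 rad/s ≈ 0.1285 rad/s (4 s.f.). Final answer: 0.1285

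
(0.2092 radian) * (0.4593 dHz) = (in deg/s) 0.5505. Check: 0.2092 radian = 0.2092 rad. 1 dHz = 0.1 Hz, so 0.4593 dHz = 0.4593 * 0.1 = 0.04593 Hz. Combine: 0.2092 rad * 0.04593 Hz = 0.009608556 rad/s. 1 deg/s = 0.017453293 rad/s, so 0.009608556 rad/s = 0.009608556 / 0.017453293 = 0.55052971 deg/s ≈ 0.5505 deg/s (4 s.f.).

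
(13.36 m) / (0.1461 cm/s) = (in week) 0.01512. Check: 13.36 m is already in m. 1 cm/s = 0.01 m/s, so 0.1461 cm/s = 0.1461 * 0.01 = 0.001461 m/s. Combine: 13.36 m / 0.001461 m/s = 9144.4216 s. 1 week = 604800 s, so 9144.4216 s = 9144.4216 / 604800 = 0.015119745 week ≈ 0.01512 week (4 s.f.).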